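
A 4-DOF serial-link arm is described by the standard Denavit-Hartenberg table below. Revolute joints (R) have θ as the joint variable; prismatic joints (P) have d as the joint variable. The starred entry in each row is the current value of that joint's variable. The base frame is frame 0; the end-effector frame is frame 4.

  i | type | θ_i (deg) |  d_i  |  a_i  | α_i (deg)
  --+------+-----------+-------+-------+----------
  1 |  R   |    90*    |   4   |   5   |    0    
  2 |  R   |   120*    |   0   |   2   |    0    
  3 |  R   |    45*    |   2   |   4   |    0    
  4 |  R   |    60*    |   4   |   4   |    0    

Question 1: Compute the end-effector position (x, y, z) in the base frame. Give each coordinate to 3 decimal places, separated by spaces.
after link 1: o_1 = (0.0000, 5.0000, 4.0000)
after link 2: o_2 = (-1.7321, 4.0000, 4.0000)
after link 3: o_3 = (-2.7673, 0.1363, 6.0000)
after link 4: o_4 = (0.0611, -2.6921, 10.0000)

0.061 -2.692 10.000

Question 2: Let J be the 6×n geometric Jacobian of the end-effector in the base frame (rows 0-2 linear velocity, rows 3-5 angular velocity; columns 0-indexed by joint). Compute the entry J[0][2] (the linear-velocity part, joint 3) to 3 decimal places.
axis z_2 = (0.0000,0.0000,1.0000); lever o_n−o_2 = (1.7932,-6.6921,6.0000)
cross product → J_v[:, 2] = (6.6921,1.7932,-0.0000)
J_ω[:, 2] = z_2
entry J[0][2] = 6.6921

6.692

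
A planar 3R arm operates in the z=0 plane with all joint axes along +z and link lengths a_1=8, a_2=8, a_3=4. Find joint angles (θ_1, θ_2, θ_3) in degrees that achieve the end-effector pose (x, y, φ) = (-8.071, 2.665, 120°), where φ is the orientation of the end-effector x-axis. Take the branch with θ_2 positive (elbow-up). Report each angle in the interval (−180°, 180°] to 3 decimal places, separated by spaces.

120.000 134.997 -134.997

wrist centre = target − a_3·(cos φ, sin φ) = (-6.0710, -0.7991)
cos θ_2 = (37.4956−8²−8²)/(2·8·8) = -0.7071; θ_2 = 134.9967° (elbow-up)
β = atan2(-0.7991,-6.0710) = -172.5015°; ψ = atan2(5.6572,2.3435) = 67.4983°
θ_1 = β − ψ = -239.9998°
θ_3 = φ − θ_1 − θ_2 = -134.9968° (wrapped to (-180°,180°])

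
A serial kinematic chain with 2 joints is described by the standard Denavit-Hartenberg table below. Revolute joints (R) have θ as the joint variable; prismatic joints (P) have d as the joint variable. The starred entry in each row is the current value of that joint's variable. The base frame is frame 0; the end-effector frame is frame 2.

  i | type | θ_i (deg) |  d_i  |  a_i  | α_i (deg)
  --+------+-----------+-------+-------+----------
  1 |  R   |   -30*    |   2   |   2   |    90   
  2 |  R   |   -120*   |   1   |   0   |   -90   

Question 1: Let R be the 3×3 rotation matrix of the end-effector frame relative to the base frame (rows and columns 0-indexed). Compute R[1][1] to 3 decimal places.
0.866

End-effector y-axis (col 1 of R) = (0.5000,0.8660,-0.0000)
R[1][1] = 0.8660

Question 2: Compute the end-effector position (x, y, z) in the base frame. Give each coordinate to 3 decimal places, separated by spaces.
after link 1: o_1 = (1.7321, -1.0000, 2.0000)
after link 2: o_2 = (1.2321, -1.8660, 2.0000)

1.232 -1.866 2.000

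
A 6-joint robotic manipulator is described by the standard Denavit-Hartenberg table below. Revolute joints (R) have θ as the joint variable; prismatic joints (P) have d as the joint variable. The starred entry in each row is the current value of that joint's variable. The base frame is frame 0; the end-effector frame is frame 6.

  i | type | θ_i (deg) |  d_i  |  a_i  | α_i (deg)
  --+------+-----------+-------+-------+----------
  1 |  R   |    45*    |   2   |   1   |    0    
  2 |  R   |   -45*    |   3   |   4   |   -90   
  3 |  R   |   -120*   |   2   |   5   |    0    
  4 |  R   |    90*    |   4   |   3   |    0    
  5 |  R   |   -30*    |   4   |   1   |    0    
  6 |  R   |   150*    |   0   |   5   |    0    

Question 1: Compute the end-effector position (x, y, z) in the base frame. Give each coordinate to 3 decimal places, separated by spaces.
after link 1: o_1 = (0.7071, 0.7071, 2.0000)
after link 2: o_2 = (4.7071, 0.7071, 5.0000)
after link 3: o_3 = (2.2071, 2.7071, 9.3301)
after link 4: o_4 = (4.8052, 6.7071, 10.8301)
after link 5: o_5 = (5.3052, 10.7071, 11.6962)
after link 6: o_6 = (5.3052, 10.7071, 6.6962)

5.305 10.707 6.696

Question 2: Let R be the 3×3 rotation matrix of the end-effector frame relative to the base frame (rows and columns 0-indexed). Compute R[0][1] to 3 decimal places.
End-effector y-axis (col 1 of R) = (-1.0000,-0.0000,0.0000)
R[0][1] = -1.0000

-1.000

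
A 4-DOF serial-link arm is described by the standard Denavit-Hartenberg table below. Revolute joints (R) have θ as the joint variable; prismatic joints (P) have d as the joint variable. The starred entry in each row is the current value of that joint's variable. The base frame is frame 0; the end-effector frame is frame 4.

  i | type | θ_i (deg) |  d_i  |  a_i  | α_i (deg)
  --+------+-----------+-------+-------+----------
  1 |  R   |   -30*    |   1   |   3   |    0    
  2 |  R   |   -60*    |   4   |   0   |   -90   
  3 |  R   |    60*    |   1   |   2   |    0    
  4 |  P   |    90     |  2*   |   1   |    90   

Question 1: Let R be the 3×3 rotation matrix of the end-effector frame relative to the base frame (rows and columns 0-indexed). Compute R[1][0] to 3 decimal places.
0.866

End-effector x-axis (col 0 of R) = (-0.0000,0.8660,-0.5000)
R[1][0] = 0.8660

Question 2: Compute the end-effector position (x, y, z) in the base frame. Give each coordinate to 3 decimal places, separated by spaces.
after link 1: o_1 = (2.5981, -1.5000, 1.0000)
after link 2: o_2 = (2.5981, -1.5000, 5.0000)
after link 3: o_3 = (3.5981, -2.5000, 3.2679)
after link 4: o_4 = (5.5981, -1.6340, 2.7679)

5.598 -1.634 2.768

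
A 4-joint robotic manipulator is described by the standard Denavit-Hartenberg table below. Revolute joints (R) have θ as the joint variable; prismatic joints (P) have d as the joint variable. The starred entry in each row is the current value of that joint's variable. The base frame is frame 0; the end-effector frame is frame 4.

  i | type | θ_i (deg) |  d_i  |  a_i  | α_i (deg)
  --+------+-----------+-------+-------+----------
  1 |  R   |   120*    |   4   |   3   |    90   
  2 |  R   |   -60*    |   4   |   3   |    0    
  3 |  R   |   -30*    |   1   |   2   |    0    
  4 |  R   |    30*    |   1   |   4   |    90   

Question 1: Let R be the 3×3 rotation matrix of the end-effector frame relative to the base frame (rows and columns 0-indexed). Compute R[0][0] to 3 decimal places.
-0.250

End-effector x-axis (col 0 of R) = (-0.2500,0.4330,-0.8660)
R[0][0] = -0.2500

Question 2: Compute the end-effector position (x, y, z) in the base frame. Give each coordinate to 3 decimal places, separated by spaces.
1.946 8.629 -4.062

after link 1: o_1 = (-1.5000, 2.5981, 4.0000)
after link 2: o_2 = (1.2141, 5.8971, 1.4019)
after link 3: o_3 = (2.0801, 6.3971, -0.5981)
after link 4: o_4 = (1.9462, 8.6292, -4.0622)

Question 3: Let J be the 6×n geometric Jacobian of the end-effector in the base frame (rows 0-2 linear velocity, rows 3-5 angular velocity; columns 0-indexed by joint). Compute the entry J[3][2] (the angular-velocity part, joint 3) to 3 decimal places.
axis z_2 = (0.8660,0.5000,0.0000); lever o_n−o_2 = (0.7321,2.7321,-5.4641)
cross product → J_v[:, 2] = (-2.7321,4.7321,2.0000)
J_ω[:, 2] = z_2
entry J[3][2] = 0.8660

0.866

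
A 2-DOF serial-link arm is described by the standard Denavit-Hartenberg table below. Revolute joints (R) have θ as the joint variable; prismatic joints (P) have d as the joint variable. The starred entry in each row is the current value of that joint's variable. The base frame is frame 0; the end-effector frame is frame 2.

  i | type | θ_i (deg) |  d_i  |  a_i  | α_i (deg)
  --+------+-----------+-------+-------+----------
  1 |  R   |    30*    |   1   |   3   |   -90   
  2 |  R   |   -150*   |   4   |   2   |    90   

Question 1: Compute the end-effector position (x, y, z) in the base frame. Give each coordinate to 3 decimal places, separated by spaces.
-0.902 4.098 2.000

after link 1: o_1 = (2.5981, 1.5000, 1.0000)
after link 2: o_2 = (-0.9019, 4.0981, 2.0000)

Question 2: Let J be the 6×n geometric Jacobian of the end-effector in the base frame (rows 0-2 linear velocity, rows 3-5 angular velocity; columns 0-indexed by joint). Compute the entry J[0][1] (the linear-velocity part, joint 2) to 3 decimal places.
axis z_1 = (-0.5000,0.8660,0.0000); lever o_n−o_1 = (-3.5000,2.5981,1.0000)
cross product → J_v[:, 1] = (0.8660,0.5000,1.7321)
J_ω[:, 1] = z_1
entry J[0][1] = 0.8660

0.866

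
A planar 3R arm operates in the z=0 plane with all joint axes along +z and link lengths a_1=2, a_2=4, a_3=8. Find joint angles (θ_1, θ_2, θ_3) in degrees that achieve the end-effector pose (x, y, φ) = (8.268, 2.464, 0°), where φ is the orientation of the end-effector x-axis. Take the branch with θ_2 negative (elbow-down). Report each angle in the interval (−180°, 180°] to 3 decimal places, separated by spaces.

-149.996 -150.003 -60.000

wrist centre = target − a_3·(cos φ, sin φ) = (0.2680, 2.4640)
cos θ_2 = (6.1431−2²−4²)/(2·2·4) = -0.8661; θ_2 = -150.0034° (elbow-down)
β = atan2(2.4640,0.2680) = 83.7926°; ψ = atan2(-1.9998,-1.4642) = -126.2110°
θ_1 = β − ψ = 210.0036°
θ_3 = φ − θ_1 − θ_2 = -60.0002° (wrapped to (-180°,180°])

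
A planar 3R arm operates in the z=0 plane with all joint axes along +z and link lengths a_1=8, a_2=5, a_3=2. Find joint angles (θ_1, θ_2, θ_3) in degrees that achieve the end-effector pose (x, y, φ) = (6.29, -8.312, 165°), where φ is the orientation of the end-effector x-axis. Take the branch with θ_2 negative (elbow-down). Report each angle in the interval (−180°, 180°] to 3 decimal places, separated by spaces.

wrist centre = target − a_3·(cos φ, sin φ) = (8.2219, -8.8296)
cos θ_2 = (145.5614−8²−5²)/(2·8·5) = 0.7070; θ_2 = -45.0073° (elbow-down)
β = atan2(-8.8296,8.2219) = -47.0414°; ψ = atan2(-3.5360,11.5351) = -17.0425°
θ_1 = β − ψ = -29.9989°
θ_3 = φ − θ_1 − θ_2 = -119.9938° (wrapped to (-180°,180°])

-29.999 -45.007 -119.994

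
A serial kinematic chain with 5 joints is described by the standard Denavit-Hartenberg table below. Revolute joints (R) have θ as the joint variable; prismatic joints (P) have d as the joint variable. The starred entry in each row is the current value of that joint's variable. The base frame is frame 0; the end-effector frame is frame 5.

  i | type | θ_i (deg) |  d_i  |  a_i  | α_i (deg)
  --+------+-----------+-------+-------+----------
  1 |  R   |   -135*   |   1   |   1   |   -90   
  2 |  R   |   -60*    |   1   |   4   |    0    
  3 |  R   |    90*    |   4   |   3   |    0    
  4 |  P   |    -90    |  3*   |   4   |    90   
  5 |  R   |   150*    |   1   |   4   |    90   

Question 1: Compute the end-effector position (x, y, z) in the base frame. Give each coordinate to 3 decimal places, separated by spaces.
after link 1: o_1 = (-0.7071, -0.7071, 1.0000)
after link 2: o_2 = (-1.4142, -2.8284, 4.4641)
after link 3: o_3 = (-0.4229, -7.4940, 2.9641)
after link 4: o_4 = (0.2842, -11.0295, 6.4282)
after link 5: o_5 = (3.5355, -10.6066, 3.9282)

3.536 -10.607 3.928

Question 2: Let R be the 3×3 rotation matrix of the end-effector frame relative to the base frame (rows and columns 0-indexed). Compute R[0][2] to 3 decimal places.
End-effector z-axis (col 2 of R) = (0.4356,-0.7891,0.4330)
R[0][2] = 0.4356

0.436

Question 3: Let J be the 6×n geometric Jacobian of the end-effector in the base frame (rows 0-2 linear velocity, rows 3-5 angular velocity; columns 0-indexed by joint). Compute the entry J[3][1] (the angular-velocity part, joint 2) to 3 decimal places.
0.707

axis z_1 = (0.7071,-0.7071,0.0000); lever o_n−o_1 = (4.2426,-9.8995,2.9282)
cross product → J_v[:, 1] = (-2.0706,-2.0706,-4.0000)
J_ω[:, 1] = z_1
entry J[3][1] = 0.7071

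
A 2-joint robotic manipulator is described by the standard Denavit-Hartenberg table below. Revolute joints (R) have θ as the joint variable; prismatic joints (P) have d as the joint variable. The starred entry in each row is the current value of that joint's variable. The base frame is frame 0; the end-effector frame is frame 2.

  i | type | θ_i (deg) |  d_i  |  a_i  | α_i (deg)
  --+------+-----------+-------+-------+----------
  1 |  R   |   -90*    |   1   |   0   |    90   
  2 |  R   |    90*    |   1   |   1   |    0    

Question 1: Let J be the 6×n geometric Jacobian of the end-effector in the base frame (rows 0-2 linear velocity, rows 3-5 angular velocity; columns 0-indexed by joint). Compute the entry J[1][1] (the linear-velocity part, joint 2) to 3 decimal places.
1.000

axis z_1 = (-1.0000,-0.0000,0.0000); lever o_n−o_1 = (-1.0000,-0.0000,1.0000)
cross product → J_v[:, 1] = (-0.0000,1.0000,0.0000)
J_ω[:, 1] = z_1
entry J[1][1] = 1.0000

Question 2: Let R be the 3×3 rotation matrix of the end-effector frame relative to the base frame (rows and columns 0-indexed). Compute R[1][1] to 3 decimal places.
End-effector y-axis (col 1 of R) = (-0.0000,1.0000,0.0000)
R[1][1] = 1.0000

1.000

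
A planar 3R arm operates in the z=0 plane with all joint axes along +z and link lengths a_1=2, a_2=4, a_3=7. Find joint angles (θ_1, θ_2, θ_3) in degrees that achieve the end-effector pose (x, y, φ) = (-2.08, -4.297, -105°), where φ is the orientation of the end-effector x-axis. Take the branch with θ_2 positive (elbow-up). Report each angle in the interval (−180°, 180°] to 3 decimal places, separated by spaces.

wrist centre = target − a_3·(cos φ, sin φ) = (-0.2683, 2.4645)
cos θ_2 = (6.1456−2²−4²)/(2·2·4) = -0.8659; θ_2 = 149.9854° (elbow-up)
β = atan2(2.4645,-0.2683) = 96.2124°; ψ = atan2(2.0009,-1.4636) = 126.1845°
θ_1 = β − ψ = -29.9721°
θ_3 = φ − θ_1 − θ_2 = 134.9867° (wrapped to (-180°,180°])

-29.972 149.985 134.987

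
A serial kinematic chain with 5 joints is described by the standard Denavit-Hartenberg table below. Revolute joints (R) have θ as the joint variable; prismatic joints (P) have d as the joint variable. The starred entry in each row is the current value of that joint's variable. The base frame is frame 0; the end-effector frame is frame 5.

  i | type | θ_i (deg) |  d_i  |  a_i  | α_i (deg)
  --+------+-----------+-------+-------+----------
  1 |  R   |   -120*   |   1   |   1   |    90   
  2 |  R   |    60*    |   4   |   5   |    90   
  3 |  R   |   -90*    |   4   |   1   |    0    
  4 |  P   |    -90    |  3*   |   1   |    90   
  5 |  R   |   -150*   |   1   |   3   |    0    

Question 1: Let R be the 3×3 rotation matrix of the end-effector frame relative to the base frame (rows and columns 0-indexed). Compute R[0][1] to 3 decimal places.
0.500

End-effector y-axis (col 1 of R) = (0.5000,0.8660,0.0000)
R[0][1] = 0.5000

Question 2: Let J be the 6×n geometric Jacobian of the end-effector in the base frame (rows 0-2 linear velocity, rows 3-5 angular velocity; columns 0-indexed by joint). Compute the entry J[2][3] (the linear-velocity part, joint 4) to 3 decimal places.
prismatic axis z_3 = (-0.4330,-0.7500,-0.5000)
J_v[:, 3] = z_3; J_ω[:, 3] = (0,0,0)
entry J[2][3] = -0.5000

-0.500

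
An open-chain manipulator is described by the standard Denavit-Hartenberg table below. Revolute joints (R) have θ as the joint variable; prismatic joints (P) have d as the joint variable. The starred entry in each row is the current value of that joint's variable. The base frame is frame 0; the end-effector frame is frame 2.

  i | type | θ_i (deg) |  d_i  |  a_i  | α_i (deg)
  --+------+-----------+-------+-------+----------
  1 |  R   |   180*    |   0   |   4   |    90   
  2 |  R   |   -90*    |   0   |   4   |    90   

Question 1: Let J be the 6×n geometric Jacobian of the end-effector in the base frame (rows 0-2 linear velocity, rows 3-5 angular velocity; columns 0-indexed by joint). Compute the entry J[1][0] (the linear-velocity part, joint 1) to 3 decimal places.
-4.000

axis z_0 = ẑ; lever o_n−o_0 = (-4.0000,0.0000,-4.0000)
cross product → J_v[:, 0] = (-0.0000,-4.0000,0.0000)
J_ω[:, 0] = z_0
entry J[1][0] = -4.0000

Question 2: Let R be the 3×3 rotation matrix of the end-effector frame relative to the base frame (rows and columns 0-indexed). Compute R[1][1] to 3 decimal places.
1.000

End-effector y-axis (col 1 of R) = (0.0000,1.0000,0.0000)
R[1][1] = 1.0000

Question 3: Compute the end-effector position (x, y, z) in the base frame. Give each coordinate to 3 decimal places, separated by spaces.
after link 1: o_1 = (-4.0000, 0.0000, 0.0000)
after link 2: o_2 = (-4.0000, 0.0000, -4.0000)

-4.000 0.000 -4.000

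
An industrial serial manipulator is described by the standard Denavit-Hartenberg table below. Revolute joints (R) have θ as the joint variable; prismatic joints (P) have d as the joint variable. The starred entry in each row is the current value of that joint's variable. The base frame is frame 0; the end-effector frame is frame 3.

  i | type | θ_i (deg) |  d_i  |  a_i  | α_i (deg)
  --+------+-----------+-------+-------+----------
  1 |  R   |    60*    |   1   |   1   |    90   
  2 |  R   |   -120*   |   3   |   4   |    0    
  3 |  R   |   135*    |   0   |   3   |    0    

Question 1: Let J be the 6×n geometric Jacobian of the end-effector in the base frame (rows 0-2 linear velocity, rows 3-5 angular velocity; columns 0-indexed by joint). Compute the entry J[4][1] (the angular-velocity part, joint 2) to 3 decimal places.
-0.500

axis z_1 = (0.8660,-0.5000,0.0000); lever o_n−o_1 = (3.0470,-0.7225,-2.6876)
cross product → J_v[:, 1] = (1.3438,2.3276,0.8978)
J_ω[:, 1] = z_1
entry J[4][1] = -0.5000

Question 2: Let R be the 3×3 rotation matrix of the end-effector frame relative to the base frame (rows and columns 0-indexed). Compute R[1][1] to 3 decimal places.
End-effector y-axis (col 1 of R) = (-0.1294,-0.2241,0.9659)
R[1][1] = -0.2241

-0.224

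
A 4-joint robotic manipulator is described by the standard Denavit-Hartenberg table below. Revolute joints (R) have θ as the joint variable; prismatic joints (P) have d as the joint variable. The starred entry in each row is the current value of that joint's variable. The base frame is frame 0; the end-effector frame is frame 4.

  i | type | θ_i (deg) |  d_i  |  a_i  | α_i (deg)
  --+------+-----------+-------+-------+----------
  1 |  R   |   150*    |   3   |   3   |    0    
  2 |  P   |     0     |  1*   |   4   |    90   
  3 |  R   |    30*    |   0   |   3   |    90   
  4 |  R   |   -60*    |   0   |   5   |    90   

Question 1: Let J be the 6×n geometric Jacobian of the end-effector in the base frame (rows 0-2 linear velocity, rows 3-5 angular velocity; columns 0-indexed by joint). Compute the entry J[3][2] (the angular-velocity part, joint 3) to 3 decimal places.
0.500

axis z_2 = (0.5000,0.8660,0.0000); lever o_n−o_2 = (-6.2901,-1.3684,2.7500)
cross product → J_v[:, 2] = (2.3816,-1.3750,4.7631)
J_ω[:, 2] = z_2
entry J[3][2] = 0.5000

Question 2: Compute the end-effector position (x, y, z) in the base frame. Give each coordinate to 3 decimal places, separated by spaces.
after link 1: o_1 = (-2.5981, 1.5000, 3.0000)
after link 2: o_2 = (-6.0622, 3.5000, 4.0000)
after link 3: o_3 = (-8.3122, 4.7990, 5.5000)
after link 4: o_4 = (-12.3522, 2.1316, 6.7500)

-12.352 2.132 6.750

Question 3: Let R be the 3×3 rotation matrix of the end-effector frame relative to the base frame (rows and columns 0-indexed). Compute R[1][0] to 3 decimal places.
-0.533

End-effector x-axis (col 0 of R) = (-0.8080,-0.5335,0.2500)
R[1][0] = -0.5335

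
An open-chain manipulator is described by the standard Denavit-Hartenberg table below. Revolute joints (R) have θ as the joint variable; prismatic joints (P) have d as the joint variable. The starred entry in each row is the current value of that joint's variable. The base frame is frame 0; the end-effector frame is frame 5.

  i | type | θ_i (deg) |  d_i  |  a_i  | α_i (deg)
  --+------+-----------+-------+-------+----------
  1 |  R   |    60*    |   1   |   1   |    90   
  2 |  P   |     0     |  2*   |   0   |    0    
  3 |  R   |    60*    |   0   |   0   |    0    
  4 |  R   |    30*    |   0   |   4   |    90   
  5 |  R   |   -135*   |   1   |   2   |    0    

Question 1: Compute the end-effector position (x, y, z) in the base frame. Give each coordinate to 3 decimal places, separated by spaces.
1.507 1.439 3.586

after link 1: o_1 = (0.5000, 0.8660, 1.0000)
after link 2: o_2 = (2.2321, -0.1340, 1.0000)
after link 3: o_3 = (2.2321, -0.1340, 1.0000)
after link 4: o_4 = (2.2321, -0.1340, 5.0000)
after link 5: o_5 = (1.5073, 1.4392, 3.5858)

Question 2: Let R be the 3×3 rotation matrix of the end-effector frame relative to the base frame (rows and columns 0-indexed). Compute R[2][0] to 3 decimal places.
-0.707

End-effector x-axis (col 0 of R) = (-0.6124,0.3536,-0.7071)
R[2][0] = -0.7071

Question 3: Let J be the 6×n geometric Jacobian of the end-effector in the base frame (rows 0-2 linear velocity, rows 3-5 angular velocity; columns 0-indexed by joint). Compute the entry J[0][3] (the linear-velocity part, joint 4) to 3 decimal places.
axis z_3 = (0.8660,-0.5000,0.0000); lever o_n−o_3 = (-0.7247,1.5731,2.5858)
cross product → J_v[:, 3] = (-1.2929,-2.2394,1.0000)
J_ω[:, 3] = z_3
entry J[0][3] = -1.2929

-1.293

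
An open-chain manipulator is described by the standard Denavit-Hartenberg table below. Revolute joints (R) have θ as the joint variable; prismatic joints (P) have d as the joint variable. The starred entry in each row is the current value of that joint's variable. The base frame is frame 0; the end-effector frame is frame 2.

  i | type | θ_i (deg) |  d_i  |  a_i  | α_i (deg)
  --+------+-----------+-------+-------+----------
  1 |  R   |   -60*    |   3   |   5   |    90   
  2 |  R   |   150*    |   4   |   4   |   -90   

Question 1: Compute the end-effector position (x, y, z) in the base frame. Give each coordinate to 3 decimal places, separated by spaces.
after link 1: o_1 = (2.5000, -4.3301, 3.0000)
after link 2: o_2 = (-2.6962, -3.3301, 5.0000)

-2.696 -3.330 5.000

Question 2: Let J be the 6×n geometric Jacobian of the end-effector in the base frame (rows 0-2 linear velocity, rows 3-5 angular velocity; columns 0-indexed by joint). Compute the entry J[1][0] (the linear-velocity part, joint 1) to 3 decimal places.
axis z_0 = ẑ; lever o_n−o_0 = (-2.6962,-3.3301,5.0000)
cross product → J_v[:, 0] = (3.3301,-2.6962,0.0000)
J_ω[:, 0] = z_0
entry J[1][0] = -2.6962

-2.696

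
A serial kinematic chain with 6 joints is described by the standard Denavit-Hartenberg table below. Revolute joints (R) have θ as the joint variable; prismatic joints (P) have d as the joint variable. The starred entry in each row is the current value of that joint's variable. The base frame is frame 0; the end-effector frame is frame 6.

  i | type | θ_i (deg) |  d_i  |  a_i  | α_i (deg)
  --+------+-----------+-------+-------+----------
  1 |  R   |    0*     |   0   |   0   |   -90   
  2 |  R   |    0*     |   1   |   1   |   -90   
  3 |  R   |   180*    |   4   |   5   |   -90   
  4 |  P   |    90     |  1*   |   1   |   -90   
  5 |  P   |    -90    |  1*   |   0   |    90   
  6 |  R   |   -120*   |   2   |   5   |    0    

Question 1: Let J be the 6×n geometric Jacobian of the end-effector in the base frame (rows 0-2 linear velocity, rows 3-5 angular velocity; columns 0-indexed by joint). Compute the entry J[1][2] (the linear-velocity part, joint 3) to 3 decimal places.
axis z_2 = (0.0000,0.0000,-1.0000); lever o_n−o_2 = (-8.3301,-1.5000,-5.0000)
cross product → J_v[:, 2] = (-1.5000,8.3301,0.0000)
J_ω[:, 2] = z_2
entry J[1][2] = 8.3301

8.330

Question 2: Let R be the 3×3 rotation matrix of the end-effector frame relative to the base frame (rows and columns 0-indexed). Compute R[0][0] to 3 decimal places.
-0.866

End-effector x-axis (col 0 of R) = (-0.8660,-0.5000,-0.0000)
R[0][0] = -0.8660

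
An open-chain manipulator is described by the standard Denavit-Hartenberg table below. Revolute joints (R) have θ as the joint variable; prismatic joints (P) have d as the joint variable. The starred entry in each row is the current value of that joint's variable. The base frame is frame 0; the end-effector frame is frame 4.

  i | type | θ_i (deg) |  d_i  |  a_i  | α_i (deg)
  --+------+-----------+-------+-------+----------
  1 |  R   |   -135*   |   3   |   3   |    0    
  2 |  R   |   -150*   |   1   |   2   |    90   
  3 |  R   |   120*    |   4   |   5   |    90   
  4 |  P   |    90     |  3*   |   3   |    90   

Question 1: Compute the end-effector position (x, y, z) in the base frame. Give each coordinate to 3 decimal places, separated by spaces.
5.183 -1.906 9.830

after link 1: o_1 = (-2.1213, -2.1213, 3.0000)
after link 2: o_2 = (-1.6037, -0.1895, 4.0000)
after link 3: o_3 = (1.6130, -3.6396, 8.3301)
after link 4: o_4 = (5.1832, -1.9065, 9.8301)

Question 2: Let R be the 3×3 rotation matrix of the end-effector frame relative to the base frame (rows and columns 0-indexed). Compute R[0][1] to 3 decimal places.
End-effector y-axis (col 1 of R) = (0.2241,0.8365,0.5000)
R[0][1] = 0.2241

0.224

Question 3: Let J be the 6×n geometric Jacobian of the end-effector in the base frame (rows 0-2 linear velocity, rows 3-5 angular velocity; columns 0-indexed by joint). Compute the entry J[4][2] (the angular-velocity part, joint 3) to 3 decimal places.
axis z_2 = (0.9659,-0.2588,0.0000); lever o_n−o_2 = (6.7869,-1.7170,5.8301)
cross product → J_v[:, 2] = (-1.5089,-5.6315,0.0981)
J_ω[:, 2] = z_2
entry J[4][2] = -0.2588

-0.259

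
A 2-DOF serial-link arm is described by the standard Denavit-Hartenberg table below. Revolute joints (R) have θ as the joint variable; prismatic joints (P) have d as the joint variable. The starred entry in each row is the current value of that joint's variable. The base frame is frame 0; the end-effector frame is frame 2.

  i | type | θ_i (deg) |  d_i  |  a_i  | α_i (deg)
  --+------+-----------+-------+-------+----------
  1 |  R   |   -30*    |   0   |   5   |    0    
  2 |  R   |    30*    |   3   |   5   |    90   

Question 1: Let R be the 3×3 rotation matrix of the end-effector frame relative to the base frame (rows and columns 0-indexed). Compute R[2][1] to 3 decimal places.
1.000

End-effector y-axis (col 1 of R) = (0.0000,0.0000,1.0000)
R[2][1] = 1.0000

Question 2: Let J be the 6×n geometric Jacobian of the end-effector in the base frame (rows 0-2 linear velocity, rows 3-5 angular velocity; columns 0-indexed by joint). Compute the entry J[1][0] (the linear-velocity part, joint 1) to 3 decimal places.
9.330

axis z_0 = ẑ; lever o_n−o_0 = (9.3301,-2.5000,3.0000)
cross product → J_v[:, 0] = (2.5000,9.3301,-0.0000)
J_ω[:, 0] = z_0
entry J[1][0] = 9.3301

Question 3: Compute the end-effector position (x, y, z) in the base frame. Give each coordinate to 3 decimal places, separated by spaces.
after link 1: o_1 = (4.3301, -2.5000, 0.0000)
after link 2: o_2 = (9.3301, -2.5000, 3.0000)

9.330 -2.500 3.000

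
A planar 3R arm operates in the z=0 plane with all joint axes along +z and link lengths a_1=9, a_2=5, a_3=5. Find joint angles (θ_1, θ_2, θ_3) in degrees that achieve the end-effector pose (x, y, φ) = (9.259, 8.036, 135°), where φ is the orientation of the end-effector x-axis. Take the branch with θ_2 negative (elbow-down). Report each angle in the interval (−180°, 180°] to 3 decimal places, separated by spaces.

wrist centre = target − a_3·(cos φ, sin φ) = (12.7945, 4.5005)
cos θ_2 = (183.9543−9²−5²)/(2·9·5) = 0.8662; θ_2 = -29.9847° (elbow-down)
β = atan2(4.5005,12.7945) = 19.3793°; ψ = atan2(-2.4988,13.3308) = -10.6168°
θ_1 = β − ψ = 29.9961°
θ_3 = φ − θ_1 − θ_2 = 134.9886° (wrapped to (-180°,180°])

29.996 -29.985 134.989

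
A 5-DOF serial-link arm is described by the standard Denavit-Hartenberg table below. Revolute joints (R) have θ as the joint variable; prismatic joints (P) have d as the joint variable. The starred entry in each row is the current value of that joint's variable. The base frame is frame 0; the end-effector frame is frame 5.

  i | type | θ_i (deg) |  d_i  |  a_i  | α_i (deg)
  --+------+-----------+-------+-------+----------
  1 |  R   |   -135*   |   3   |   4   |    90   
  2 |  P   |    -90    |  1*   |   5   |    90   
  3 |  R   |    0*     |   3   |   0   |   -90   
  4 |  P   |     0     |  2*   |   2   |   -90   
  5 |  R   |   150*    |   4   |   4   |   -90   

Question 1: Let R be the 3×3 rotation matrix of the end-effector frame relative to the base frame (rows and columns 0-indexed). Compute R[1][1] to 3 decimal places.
End-effector y-axis (col 1 of R) = (0.7071,0.7071,-0.0000)
R[1][1] = 0.7071

0.707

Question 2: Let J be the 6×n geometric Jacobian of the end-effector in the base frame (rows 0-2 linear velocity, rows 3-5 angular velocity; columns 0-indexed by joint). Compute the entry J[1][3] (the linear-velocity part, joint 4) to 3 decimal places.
0.707

prismatic axis z_3 = (-0.7071,0.7071,0.0000)
J_v[:, 3] = z_3; J_ω[:, 3] = (0,0,0)
entry J[1][3] = 0.7071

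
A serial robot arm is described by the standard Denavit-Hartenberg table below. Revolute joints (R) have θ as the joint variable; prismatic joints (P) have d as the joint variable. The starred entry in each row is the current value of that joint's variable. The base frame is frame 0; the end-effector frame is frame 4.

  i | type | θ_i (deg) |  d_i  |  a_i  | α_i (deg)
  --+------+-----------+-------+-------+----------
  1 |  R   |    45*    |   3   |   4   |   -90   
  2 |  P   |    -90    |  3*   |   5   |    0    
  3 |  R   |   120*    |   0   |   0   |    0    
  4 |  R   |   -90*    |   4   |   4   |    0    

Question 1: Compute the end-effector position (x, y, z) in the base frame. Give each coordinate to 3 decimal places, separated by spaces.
-0.707 9.192 11.464

after link 1: o_1 = (2.8284, 2.8284, 3.0000)
after link 2: o_2 = (0.7071, 4.9497, 8.0000)
after link 3: o_3 = (0.7071, 4.9497, 8.0000)
after link 4: o_4 = (-0.7071, 9.1924, 11.4641)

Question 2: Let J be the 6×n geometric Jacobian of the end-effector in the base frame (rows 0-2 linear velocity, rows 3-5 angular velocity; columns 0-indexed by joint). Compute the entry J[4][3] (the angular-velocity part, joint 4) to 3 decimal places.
axis z_3 = (-0.7071,0.7071,0.0000); lever o_n−o_3 = (-1.4142,4.2426,3.4641)
cross product → J_v[:, 3] = (2.4495,2.4495,-2.0000)
J_ω[:, 3] = z_3
entry J[4][3] = 0.7071

0.707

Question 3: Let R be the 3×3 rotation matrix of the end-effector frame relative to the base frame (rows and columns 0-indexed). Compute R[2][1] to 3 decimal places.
End-effector y-axis (col 1 of R) = (0.6124,0.6124,-0.5000)
R[2][1] = -0.5000

-0.500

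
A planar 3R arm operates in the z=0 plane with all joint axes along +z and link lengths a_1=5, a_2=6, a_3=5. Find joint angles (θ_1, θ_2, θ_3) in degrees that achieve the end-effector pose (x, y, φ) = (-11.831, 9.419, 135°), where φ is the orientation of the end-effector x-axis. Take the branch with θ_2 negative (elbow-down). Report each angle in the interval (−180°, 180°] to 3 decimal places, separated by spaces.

169.308 -44.995 10.687

wrist centre = target − a_3·(cos φ, sin φ) = (-8.2955, 5.8835)
cos θ_2 = (103.4299−5²−6²)/(2·5·6) = 0.7072; θ_2 = -44.9952° (elbow-down)
β = atan2(5.8835,-8.2955) = 144.6543°; ψ = atan2(-4.2423,9.2430) = -24.6539°
θ_1 = β − ψ = 169.3081°
θ_3 = φ − θ_1 − θ_2 = 10.6871° (wrapped to (-180°,180°])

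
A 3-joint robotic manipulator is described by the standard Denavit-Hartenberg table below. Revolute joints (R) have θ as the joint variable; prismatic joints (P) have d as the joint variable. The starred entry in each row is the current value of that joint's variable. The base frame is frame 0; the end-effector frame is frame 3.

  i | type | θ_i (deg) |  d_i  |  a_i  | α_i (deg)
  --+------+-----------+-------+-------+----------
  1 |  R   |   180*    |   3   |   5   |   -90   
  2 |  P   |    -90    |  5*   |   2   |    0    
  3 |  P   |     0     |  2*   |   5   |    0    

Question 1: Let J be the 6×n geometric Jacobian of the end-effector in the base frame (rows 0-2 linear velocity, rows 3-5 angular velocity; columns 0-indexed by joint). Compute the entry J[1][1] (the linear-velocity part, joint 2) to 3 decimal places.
prismatic axis z_1 = (-0.0000,-1.0000,0.0000)
J_v[:, 1] = z_1; J_ω[:, 1] = (0,0,0)
entry J[1][1] = -1.0000

-1.000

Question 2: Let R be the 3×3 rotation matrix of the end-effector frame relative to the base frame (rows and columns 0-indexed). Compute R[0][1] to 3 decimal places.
End-effector y-axis (col 1 of R) = (-1.0000,0.0000,-0.0000)
R[0][1] = -1.0000

-1.000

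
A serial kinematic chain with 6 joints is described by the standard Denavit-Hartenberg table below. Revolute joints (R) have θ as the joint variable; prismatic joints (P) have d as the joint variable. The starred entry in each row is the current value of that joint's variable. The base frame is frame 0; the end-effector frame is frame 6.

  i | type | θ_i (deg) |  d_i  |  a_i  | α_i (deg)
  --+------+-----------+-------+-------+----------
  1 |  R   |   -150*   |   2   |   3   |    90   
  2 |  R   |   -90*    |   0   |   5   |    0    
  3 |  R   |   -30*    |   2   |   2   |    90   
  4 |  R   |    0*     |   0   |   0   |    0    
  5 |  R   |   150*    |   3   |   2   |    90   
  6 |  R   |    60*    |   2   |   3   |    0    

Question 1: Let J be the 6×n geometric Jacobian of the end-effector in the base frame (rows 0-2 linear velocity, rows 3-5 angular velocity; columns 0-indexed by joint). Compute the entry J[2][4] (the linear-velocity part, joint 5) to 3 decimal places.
axis z_4 = (0.7500,0.4330,0.5000); lever o_n−o_4 = (1.5780,4.9318,4.5580)
cross product → J_v[:, 4] = (-0.4922,-2.6295,3.0155)
J_ω[:, 4] = z_4
entry J[2][4] = 3.0155

3.016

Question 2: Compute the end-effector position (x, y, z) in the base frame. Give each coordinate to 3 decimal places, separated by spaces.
after link 1: o_1 = (-2.5981, -1.5000, 2.0000)
after link 2: o_2 = (-2.5981, -1.5000, -3.0000)
after link 3: o_3 = (-2.7321, 0.7321, -4.7321)
after link 4: o_4 = (-2.7321, 0.7321, -4.7321)
after link 5: o_5 = (-1.7321, 2.4641, -1.7321)
after link 6: o_6 = (-1.1540, 5.6639, -0.1740)

-1.154 5.664 -0.174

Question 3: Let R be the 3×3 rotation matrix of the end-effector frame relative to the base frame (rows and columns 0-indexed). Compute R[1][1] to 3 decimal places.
0.029

End-effector y-axis (col 1 of R) = (0.9163,0.0290,-0.3995)
R[1][1] = 0.0290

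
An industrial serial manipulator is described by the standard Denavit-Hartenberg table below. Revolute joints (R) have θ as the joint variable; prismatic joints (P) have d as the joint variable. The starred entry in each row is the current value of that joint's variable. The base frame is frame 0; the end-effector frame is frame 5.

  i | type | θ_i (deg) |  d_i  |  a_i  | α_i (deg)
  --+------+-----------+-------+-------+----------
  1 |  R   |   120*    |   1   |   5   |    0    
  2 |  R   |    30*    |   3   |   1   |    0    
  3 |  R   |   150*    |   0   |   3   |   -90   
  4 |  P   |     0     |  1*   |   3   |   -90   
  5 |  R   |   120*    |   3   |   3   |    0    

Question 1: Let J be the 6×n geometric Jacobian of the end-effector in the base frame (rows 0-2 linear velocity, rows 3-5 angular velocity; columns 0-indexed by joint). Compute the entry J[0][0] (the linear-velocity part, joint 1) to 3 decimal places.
-0.134

axis z_0 = ẑ; lever o_n−o_0 = (-2.5000,0.1340,1.0000)
cross product → J_v[:, 0] = (-0.1340,-2.5000,0.0000)
J_ω[:, 0] = z_0
entry J[0][0] = -0.1340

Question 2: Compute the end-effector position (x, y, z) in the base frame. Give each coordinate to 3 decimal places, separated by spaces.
after link 1: o_1 = (-2.5000, 4.3301, 1.0000)
after link 2: o_2 = (-3.3660, 4.8301, 4.0000)
after link 3: o_3 = (-1.8660, 2.2321, 4.0000)
after link 4: o_4 = (0.5000, 0.1340, 4.0000)
after link 5: o_5 = (-2.5000, 0.1340, 1.0000)

-2.500 0.134 1.000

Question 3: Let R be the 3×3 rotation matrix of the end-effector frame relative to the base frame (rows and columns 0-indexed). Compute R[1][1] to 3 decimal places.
End-effector y-axis (col 1 of R) = (0.0000,1.0000,0.0000)
R[1][1] = 1.0000

1.000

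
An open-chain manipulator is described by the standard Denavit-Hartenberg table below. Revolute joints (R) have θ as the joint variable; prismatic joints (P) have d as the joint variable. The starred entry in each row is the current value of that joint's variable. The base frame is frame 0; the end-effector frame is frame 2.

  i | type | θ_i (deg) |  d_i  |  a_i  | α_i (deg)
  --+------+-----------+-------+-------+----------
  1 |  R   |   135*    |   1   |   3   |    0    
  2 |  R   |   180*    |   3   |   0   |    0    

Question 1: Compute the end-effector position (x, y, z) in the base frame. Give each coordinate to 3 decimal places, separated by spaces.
-2.121 2.121 4.000

after link 1: o_1 = (-2.1213, 2.1213, 1.0000)
after link 2: o_2 = (-2.1213, 2.1213, 4.0000)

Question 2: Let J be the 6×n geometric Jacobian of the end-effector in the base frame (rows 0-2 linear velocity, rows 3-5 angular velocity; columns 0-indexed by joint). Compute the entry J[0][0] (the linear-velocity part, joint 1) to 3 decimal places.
-2.121

axis z_0 = ẑ; lever o_n−o_0 = (-2.1213,2.1213,4.0000)
cross product → J_v[:, 0] = (-2.1213,-2.1213,0.0000)
J_ω[:, 0] = z_0
entry J[0][0] = -2.1213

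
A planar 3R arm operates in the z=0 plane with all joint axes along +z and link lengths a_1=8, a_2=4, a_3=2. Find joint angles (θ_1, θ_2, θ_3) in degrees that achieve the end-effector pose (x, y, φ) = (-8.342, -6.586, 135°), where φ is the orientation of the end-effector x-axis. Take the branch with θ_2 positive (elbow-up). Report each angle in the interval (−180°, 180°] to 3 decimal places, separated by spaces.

-149.998 60.002 -135.004

wrist centre = target − a_3·(cos φ, sin φ) = (-6.9278, -8.0002)
cos θ_2 = (111.9976−8²−4²)/(2·8·4) = 0.5000; θ_2 = 60.0024° (elbow-up)
β = atan2(-8.0002,-6.9278) = -130.8909°; ψ = atan2(3.4642,9.9999) = 19.1073°
θ_1 = β − ψ = -149.9982°
θ_3 = φ − θ_1 − θ_2 = -135.0042° (wrapped to (-180°,180°])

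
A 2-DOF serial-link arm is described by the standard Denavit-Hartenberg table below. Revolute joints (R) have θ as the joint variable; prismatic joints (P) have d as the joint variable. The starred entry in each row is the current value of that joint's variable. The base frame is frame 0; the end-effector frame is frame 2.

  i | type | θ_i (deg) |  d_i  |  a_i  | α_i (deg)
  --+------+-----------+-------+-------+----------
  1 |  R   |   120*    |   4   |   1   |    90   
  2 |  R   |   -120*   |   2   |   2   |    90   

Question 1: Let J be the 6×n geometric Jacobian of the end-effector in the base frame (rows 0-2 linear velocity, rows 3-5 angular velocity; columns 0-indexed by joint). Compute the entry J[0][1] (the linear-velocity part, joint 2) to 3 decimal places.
axis z_1 = (0.8660,0.5000,0.0000); lever o_n−o_1 = (2.2321,0.1340,-1.7321)
cross product → J_v[:, 1] = (-0.8660,1.5000,-1.0000)
J_ω[:, 1] = z_1
entry J[0][1] = -0.8660

-0.866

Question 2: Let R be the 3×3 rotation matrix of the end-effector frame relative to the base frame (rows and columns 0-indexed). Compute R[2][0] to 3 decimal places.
-0.866

End-effector x-axis (col 0 of R) = (0.2500,-0.4330,-0.8660)
R[2][0] = -0.8660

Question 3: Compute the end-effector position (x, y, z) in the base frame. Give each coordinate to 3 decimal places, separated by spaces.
after link 1: o_1 = (-0.5000, 0.8660, 4.0000)
after link 2: o_2 = (1.7321, 1.0000, 2.2679)

1.732 1.000 2.268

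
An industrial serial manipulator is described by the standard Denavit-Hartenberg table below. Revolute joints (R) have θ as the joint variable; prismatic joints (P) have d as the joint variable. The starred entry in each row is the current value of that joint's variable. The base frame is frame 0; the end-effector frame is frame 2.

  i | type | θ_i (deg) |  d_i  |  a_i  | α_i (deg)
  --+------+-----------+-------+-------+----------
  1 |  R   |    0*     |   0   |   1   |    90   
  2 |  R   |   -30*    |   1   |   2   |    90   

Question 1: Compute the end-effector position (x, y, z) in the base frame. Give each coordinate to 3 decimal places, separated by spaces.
after link 1: o_1 = (1.0000, 0.0000, 0.0000)
after link 2: o_2 = (2.7321, -1.0000, -1.0000)

2.732 -1.000 -1.000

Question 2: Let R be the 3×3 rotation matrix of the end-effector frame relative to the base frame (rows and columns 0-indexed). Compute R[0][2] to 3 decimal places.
-0.500

End-effector z-axis (col 2 of R) = (-0.5000,-0.0000,-0.8660)
R[0][2] = -0.5000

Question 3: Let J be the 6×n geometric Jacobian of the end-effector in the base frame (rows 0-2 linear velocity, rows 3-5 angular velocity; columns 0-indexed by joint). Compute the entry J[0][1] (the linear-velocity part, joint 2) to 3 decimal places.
axis z_1 = (0.0000,-1.0000,0.0000); lever o_n−o_1 = (1.7321,-1.0000,-1.0000)
cross product → J_v[:, 1] = (1.0000,0.0000,1.7321)
J_ω[:, 1] = z_1
entry J[0][1] = 1.0000

1.000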